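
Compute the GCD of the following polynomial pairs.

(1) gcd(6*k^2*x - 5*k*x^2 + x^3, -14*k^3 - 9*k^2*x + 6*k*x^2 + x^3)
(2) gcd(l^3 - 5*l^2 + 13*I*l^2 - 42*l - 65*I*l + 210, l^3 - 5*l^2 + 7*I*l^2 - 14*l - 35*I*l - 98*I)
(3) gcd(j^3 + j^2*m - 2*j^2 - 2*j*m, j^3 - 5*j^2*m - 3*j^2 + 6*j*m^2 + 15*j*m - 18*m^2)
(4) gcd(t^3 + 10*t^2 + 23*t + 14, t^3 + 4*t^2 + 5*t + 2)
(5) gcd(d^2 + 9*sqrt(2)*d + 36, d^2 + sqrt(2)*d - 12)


(1) = -2*k + x
(2) = gcd((l - 5)*(l + 6*I)*(l + 7*I), (l - 7)*(l + 2)*(l + 7*I)) = l + 7*I
(3) = 1
(4) = t^2 + 3*t + 2
(5) = d + 3*sqrt(2)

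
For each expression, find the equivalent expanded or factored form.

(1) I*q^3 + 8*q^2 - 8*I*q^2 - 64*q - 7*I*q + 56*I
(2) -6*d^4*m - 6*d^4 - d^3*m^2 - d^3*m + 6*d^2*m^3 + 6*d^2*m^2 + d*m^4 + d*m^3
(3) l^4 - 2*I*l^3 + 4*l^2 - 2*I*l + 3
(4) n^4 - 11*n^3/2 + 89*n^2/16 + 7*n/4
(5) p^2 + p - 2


(1) = (q - 8)*(q - 7*I)*(I*q + 1)
(2) = (-d + m)*(d + m)*(6*d + m)*(d*m + d)
(3) = (l - 3*I)*(l - I)*(l + I)^2
(4) = n*(n - 4)*(n - 7/4)*(n + 1/4)
(5) = (p - 1)*(p + 2)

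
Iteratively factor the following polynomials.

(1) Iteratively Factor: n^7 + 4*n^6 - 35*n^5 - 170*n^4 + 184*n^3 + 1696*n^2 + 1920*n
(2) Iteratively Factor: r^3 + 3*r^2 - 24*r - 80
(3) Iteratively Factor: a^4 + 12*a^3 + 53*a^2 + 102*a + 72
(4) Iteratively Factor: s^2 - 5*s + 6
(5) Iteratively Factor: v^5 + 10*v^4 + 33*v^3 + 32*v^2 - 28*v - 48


(1) = (n)*(n^6 + 4*n^5 - 35*n^4 - 170*n^3 + 184*n^2 + 1696*n + 1920) = n*(n - 5)*(n^5 + 9*n^4 + 10*n^3 - 120*n^2 - 416*n - 384) = n*(n - 5)*(n + 4)*(n^4 + 5*n^3 - 10*n^2 - 80*n - 96) = n*(n - 5)*(n - 4)*(n + 4)*(n^3 + 9*n^2 + 26*n + 24) = n*(n - 5)*(n - 4)*(n + 3)*(n + 4)*(n^2 + 6*n + 8) = n*(n - 5)*(n - 4)*(n + 2)*(n + 3)*(n + 4)*(n + 4)
(2) = (r + 4)*(r^2 - r - 20) = (r - 5)*(r + 4)*(r + 4)
(3) = (a + 3)*(a^3 + 9*a^2 + 26*a + 24) = (a + 3)*(a + 4)*(a^2 + 5*a + 6) = (a + 2)*(a + 3)*(a + 4)*(a + 3)
(4) = (s - 2)*(s - 3)
(5) = (v - 1)*(v^4 + 11*v^3 + 44*v^2 + 76*v + 48) = (v - 1)*(v + 2)*(v^3 + 9*v^2 + 26*v + 24) = (v - 1)*(v + 2)^2*(v^2 + 7*v + 12) = (v - 1)*(v + 2)^2*(v + 3)*(v + 4)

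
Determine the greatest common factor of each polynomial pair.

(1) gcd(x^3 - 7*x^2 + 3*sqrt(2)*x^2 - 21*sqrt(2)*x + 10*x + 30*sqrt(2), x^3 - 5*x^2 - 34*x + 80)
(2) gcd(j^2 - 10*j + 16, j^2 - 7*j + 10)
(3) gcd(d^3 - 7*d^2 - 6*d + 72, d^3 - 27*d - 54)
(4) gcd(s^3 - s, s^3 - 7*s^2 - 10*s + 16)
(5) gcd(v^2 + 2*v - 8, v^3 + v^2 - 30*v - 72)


(1) = gcd((x - 5)*(x - 2)*(x + 3*sqrt(2)), (x - 8)*(x - 2)*(x + 5)) = x - 2
(2) = j - 2
(3) = d^2 - 3*d - 18
(4) = s - 1
(5) = v + 4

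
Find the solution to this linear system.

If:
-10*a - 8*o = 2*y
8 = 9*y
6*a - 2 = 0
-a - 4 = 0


Then:
No Solution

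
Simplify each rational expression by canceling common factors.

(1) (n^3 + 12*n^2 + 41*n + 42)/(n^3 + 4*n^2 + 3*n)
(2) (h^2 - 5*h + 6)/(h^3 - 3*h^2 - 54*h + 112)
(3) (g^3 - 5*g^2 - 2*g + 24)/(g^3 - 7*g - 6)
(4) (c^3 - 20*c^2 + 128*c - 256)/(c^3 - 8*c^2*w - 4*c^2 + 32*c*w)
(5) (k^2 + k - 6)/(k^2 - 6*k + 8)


(1) = (n^2 + 9*n + 14)/(n^2 + n)
(2) = (h - 3)/(h^2 - h - 56)
(3) = (g - 4)/(g + 1)
(4) = (-c^2 + 16*c - 64)/(-c^2 + 8*c*w)
(5) = (k + 3)/(k - 4)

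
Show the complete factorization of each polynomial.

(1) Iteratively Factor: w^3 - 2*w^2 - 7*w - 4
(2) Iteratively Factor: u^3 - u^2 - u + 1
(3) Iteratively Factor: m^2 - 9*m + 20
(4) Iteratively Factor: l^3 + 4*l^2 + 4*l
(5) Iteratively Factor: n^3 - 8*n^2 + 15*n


(1) = (w - 4)*(w^2 + 2*w + 1) = (w - 4)*(w + 1)*(w + 1)
(2) = (u - 1)*(u^2 - 1) = (u - 1)^2*(u + 1)
(3) = (m - 5)*(m - 4)
(4) = (l + 2)*(l^2 + 2*l) = (l + 2)^2*(l)
(5) = (n)*(n^2 - 8*n + 15) = n*(n - 3)*(n - 5)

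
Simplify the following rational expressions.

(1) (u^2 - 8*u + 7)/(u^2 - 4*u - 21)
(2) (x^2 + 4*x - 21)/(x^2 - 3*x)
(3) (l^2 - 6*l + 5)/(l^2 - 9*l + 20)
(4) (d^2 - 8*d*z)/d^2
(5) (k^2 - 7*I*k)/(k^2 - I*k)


(1) = (u - 1)/(u + 3)
(2) = (x + 7)/x
(3) = (l - 1)/(l - 4)
(4) = (d - 8*z)/d
(5) = (k - 7*I)/(k - I)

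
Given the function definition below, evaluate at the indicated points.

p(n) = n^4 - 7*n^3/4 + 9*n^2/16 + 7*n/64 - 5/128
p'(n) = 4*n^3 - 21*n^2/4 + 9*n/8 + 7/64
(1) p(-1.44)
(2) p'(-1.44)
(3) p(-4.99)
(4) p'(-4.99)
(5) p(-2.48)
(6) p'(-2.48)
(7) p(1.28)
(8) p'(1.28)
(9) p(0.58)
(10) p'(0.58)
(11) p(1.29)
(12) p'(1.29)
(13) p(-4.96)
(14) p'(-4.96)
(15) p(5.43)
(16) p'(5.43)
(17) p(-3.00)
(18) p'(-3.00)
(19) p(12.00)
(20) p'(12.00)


(1) = 10.50
(2) = -24.34
(3) = 850.88
(4) = -633.24
(5) = 67.67
(6) = -95.98
(7) = 0.04
(8) = 1.34
(9) = -0.01
(10) = -0.22
(11) = 0.05
(12) = 1.41
(13) = 832.04
(14) = -622.72
(15) = 606.32
(16) = 491.83
(17) = 132.95
(18) = -158.52
(19) = 17794.27
(20) = 6169.61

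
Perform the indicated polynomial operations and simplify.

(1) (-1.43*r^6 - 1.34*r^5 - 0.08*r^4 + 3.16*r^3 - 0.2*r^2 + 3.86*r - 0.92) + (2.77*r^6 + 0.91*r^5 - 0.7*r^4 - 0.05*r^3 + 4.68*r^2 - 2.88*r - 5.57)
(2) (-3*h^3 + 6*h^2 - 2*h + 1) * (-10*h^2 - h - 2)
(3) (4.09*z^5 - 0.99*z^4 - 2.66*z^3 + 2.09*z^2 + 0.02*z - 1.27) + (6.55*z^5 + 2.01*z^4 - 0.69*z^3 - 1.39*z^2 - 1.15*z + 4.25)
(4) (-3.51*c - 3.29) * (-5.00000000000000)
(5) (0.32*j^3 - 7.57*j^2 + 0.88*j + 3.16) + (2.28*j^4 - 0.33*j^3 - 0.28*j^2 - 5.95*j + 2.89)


(1) = 1.34*r^6 - 0.43*r^5 - 0.78*r^4 + 3.11*r^3 + 4.48*r^2 + 0.98*r - 6.49
(2) = 30*h^5 - 57*h^4 + 20*h^3 - 20*h^2 + 3*h - 2
(3) = 10.64*z^5 + 1.02*z^4 - 3.35*z^3 + 0.7*z^2 - 1.13*z + 2.98
(4) = 17.55*c + 16.45
(5) = 2.28*j^4 - 0.01*j^3 - 7.85*j^2 - 5.07*j + 6.05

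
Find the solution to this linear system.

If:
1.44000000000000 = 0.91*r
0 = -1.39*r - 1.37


Then:
No Solution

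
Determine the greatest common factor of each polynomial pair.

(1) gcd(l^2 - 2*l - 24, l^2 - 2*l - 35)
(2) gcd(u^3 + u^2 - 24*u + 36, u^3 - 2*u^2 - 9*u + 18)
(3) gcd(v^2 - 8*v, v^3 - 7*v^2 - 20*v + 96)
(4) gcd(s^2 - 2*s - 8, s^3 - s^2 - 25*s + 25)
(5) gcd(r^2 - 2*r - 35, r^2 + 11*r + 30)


(1) = gcd((l - 6)*(l + 4), (l - 7)*(l + 5)) = 1
(2) = gcd((u - 3)*(u - 2)*(u + 6), (u - 3)*(u - 2)*(u + 3)) = u^2 - 5*u + 6
(3) = gcd(v*(v - 8), (v - 8)*(v - 3)*(v + 4)) = v - 8
(4) = gcd((s - 4)*(s + 2), (s - 5)*(s - 1)*(s + 5)) = 1
(5) = r + 5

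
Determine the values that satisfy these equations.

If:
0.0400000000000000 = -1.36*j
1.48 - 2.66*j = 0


Then:
No Solution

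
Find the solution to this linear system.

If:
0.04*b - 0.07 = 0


Then:
b = 1.75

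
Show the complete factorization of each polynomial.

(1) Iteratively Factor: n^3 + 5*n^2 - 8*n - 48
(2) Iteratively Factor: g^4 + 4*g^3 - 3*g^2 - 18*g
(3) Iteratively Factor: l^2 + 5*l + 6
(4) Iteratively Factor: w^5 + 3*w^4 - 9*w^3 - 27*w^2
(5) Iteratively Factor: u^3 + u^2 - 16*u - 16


(1) = (n + 4)*(n^2 + n - 12) = (n + 4)^2*(n - 3)
(2) = (g + 3)*(g^3 + g^2 - 6*g) = g*(g + 3)*(g^2 + g - 6) = g*(g - 2)*(g + 3)*(g + 3)
(3) = (l + 2)*(l + 3)
(4) = (w + 3)*(w^4 - 9*w^2) = w*(w + 3)*(w^3 - 9*w) = w^2*(w + 3)*(w^2 - 9) = w^2*(w - 3)*(w + 3)*(w + 3)
(5) = (u - 4)*(u^2 + 5*u + 4) = (u - 4)*(u + 1)*(u + 4)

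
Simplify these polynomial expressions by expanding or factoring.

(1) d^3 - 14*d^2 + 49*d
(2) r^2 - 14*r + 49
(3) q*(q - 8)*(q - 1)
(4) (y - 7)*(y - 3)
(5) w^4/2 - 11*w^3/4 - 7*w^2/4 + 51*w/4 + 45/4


(1) = d*(d - 7)^2
(2) = (r - 7)^2
(3) = q^3 - 9*q^2 + 8*q
(4) = y^2 - 10*y + 21
(5) = (w/2 + 1/2)*(w - 5)*(w - 3)*(w + 3/2)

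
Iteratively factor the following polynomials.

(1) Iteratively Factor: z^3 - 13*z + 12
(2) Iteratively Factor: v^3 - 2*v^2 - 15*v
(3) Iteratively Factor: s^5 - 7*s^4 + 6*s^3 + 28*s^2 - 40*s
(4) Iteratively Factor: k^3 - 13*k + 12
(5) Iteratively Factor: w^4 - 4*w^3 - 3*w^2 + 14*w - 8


(1) = (z + 4)*(z^2 - 4*z + 3) = (z - 3)*(z + 4)*(z - 1)
(2) = (v + 3)*(v^2 - 5*v) = (v - 5)*(v + 3)*(v)
(3) = (s - 2)*(s^4 - 5*s^3 - 4*s^2 + 20*s) = (s - 2)^2*(s^3 - 3*s^2 - 10*s) = (s - 5)*(s - 2)^2*(s^2 + 2*s) = (s - 5)*(s - 2)^2*(s + 2)*(s)
(4) = (k - 3)*(k^2 + 3*k - 4) = (k - 3)*(k - 1)*(k + 4)
(5) = (w - 1)*(w^3 - 3*w^2 - 6*w + 8) = (w - 4)*(w - 1)*(w^2 + w - 2) = (w - 4)*(w - 1)^2*(w + 2)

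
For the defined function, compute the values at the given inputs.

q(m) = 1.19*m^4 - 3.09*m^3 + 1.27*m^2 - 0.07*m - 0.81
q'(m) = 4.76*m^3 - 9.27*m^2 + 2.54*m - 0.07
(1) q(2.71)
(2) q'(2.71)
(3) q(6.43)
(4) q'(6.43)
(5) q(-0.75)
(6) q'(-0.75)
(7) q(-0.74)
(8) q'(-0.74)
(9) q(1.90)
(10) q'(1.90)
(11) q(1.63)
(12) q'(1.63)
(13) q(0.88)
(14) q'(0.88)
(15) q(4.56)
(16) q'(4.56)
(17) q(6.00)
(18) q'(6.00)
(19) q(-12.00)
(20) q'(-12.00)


(1) = 11.01
(2) = 33.47
(3) = 1263.97
(4) = 898.43
(5) = 1.64
(6) = -9.20
(7) = 1.55
(8) = -8.95
(9) = -2.04
(10) = 3.94
(11) = -2.53
(12) = 0.06
(13) = -1.28
(14) = -1.77
(15) = 246.81
(16) = 270.09
(17) = 919.29
(18) = 709.61
(19) = 30198.27
(20) = -9590.71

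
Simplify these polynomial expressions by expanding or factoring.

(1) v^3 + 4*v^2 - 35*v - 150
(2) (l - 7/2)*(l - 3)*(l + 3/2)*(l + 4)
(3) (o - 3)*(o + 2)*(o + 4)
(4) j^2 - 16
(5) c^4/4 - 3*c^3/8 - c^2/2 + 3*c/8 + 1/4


(1) = (v - 6)*(v + 5)^2
(2) = l^4 - l^3 - 77*l^2/4 + 75*l/4 + 63
(3) = o^3 + 3*o^2 - 10*o - 24
(4) = (j - 4)*(j + 4)
(5) = (c/4 + 1/4)*(c - 2)*(c - 1)*(c + 1/2)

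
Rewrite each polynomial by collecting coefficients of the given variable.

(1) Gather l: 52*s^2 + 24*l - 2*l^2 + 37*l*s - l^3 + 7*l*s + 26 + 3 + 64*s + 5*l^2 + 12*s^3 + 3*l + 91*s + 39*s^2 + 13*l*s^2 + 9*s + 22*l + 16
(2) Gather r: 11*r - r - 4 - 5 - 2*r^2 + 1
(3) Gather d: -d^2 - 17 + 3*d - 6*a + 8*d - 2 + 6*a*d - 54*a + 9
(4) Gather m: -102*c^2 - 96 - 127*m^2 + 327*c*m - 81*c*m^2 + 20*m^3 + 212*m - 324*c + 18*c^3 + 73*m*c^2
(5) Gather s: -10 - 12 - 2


(1) = -l^3 + 3*l^2 + l*(13*s^2 + 44*s + 49) + 12*s^3 + 91*s^2 + 164*s + 45
(2) = -2*r^2 + 10*r - 8
(3) = -60*a - d^2 + d*(6*a + 11) - 10
(4) = 18*c^3 - 102*c^2 - 324*c + 20*m^3 + m^2*(-81*c - 127) + m*(73*c^2 + 327*c + 212) - 96
(5) = -24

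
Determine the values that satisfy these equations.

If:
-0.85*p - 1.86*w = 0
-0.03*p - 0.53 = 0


Then:
p = -17.67
w = 8.07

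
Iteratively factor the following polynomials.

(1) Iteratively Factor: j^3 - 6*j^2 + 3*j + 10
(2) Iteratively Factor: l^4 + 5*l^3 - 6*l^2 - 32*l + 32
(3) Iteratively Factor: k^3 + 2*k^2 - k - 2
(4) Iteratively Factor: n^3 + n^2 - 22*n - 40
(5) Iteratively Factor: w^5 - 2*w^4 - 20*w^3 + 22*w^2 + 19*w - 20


(1) = (j - 2)*(j^2 - 4*j - 5) = (j - 2)*(j + 1)*(j - 5)
(2) = (l + 4)*(l^3 + l^2 - 10*l + 8) = (l - 2)*(l + 4)*(l^2 + 3*l - 4) = (l - 2)*(l - 1)*(l + 4)*(l + 4)
(3) = (k + 2)*(k^2 - 1) = (k + 1)*(k + 2)*(k - 1)
(4) = (n + 2)*(n^2 - n - 20) = (n - 5)*(n + 2)*(n + 4)
(5) = (w + 1)*(w^4 - 3*w^3 - 17*w^2 + 39*w - 20) = (w - 1)*(w + 1)*(w^3 - 2*w^2 - 19*w + 20) = (w - 1)^2*(w + 1)*(w^2 - w - 20) = (w - 1)^2*(w + 1)*(w + 4)*(w - 5)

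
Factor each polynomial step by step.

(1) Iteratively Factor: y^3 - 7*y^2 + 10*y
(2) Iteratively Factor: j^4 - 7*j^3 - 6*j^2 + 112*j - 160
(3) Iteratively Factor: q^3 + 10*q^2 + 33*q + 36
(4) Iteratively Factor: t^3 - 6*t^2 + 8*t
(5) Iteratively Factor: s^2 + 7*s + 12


(1) = (y - 5)*(y^2 - 2*y) = y*(y - 5)*(y - 2)
(2) = (j + 4)*(j^3 - 11*j^2 + 38*j - 40) = (j - 4)*(j + 4)*(j^2 - 7*j + 10) = (j - 5)*(j - 4)*(j + 4)*(j - 2)
(3) = (q + 3)*(q^2 + 7*q + 12) = (q + 3)*(q + 4)*(q + 3)
(4) = (t)*(t^2 - 6*t + 8) = t*(t - 4)*(t - 2)
(5) = (s + 4)*(s + 3)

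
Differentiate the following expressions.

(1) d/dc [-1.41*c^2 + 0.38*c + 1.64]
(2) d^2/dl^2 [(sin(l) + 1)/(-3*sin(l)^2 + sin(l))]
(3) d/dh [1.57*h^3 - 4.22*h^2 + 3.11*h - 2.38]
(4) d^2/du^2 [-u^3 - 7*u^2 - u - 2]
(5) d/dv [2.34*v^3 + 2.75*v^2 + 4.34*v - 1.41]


(1) = 0.38 - 2.82*c
(2) = (9*sin(l)^2 + 39*sin(l) - 27 - 53/sin(l) + 18/sin(l)^2 - 2/sin(l)^3)/(3*sin(l) - 1)^3
(3) = 4.71*h^2 - 8.44*h + 3.11
(4) = -6*u - 14
(5) = 7.02*v^2 + 5.5*v + 4.34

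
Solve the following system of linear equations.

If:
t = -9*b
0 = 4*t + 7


Then:
b = 7/36
t = -7/4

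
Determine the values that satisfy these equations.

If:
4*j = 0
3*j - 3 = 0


Then:
No Solution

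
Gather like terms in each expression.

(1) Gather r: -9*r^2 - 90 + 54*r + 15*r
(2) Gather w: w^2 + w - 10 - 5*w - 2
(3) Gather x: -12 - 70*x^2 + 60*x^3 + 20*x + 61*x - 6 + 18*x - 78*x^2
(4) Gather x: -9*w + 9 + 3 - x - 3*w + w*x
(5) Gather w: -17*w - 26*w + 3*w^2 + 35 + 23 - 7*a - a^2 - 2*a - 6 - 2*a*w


(1) = -9*r^2 + 69*r - 90
(2) = w^2 - 4*w - 12
(3) = 60*x^3 - 148*x^2 + 99*x - 18
(4) = -12*w + x*(w - 1) + 12
(5) = -a^2 - 9*a + 3*w^2 + w*(-2*a - 43) + 52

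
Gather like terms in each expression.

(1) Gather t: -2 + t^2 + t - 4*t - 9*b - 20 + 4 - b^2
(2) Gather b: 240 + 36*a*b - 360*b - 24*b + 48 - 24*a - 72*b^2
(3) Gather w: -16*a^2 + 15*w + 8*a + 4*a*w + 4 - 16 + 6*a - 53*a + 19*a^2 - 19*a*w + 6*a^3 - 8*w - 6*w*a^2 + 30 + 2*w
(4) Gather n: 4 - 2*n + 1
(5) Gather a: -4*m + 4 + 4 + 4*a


(1) = -b^2 - 9*b + t^2 - 3*t - 18
(2) = -24*a - 72*b^2 + b*(36*a - 384) + 288
(3) = 6*a^3 + 3*a^2 - 39*a + w*(-6*a^2 - 15*a + 9) + 18
(4) = 5 - 2*n
(5) = 4*a - 4*m + 8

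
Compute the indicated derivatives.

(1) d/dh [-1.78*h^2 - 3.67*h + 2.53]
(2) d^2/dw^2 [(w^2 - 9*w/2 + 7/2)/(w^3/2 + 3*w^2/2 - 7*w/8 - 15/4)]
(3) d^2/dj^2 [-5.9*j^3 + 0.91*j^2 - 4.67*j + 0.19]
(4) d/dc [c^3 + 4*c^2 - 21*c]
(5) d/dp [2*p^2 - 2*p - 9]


(1) = -3.56*h - 3.67
(2) = 8*(32*w^6 - 432*w^5 - 456*w^4 + 2988*w^3 - 1884*w^2 - 8964*w + 6553)/(64*w^9 + 576*w^8 + 1392*w^7 - 1728*w^6 - 11076*w^5 - 6156*w^4 + 25577*w^3 + 27990*w^2 - 18900*w - 27000)
(3) = 1.82 - 35.4*j
(4) = 3*c^2 + 8*c - 21
(5) = 4*p - 2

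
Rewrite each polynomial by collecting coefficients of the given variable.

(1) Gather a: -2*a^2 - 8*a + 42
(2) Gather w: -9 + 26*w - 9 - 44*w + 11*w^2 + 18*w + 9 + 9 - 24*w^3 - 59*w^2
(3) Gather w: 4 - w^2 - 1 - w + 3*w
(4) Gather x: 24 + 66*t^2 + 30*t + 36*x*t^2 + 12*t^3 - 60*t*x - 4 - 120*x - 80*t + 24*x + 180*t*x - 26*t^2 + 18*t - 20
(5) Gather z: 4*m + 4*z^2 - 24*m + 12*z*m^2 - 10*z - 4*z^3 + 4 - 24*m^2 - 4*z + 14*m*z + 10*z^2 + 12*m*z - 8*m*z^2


(1) = -2*a^2 - 8*a + 42
(2) = -24*w^3 - 48*w^2
(3) = -w^2 + 2*w + 3
(4) = 12*t^3 + 40*t^2 - 32*t + x*(36*t^2 + 120*t - 96)
(5) = -24*m^2 - 20*m - 4*z^3 + z^2*(14 - 8*m) + z*(12*m^2 + 26*m - 14) + 4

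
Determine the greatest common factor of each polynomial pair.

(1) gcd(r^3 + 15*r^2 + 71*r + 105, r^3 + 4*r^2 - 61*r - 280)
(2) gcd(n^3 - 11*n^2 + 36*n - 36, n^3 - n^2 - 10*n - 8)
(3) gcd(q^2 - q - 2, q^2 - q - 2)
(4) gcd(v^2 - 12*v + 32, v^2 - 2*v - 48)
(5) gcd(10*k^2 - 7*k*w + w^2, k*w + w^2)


(1) = r^2 + 12*r + 35
(2) = gcd((n - 6)*(n - 3)*(n - 2), (n - 4)*(n + 1)*(n + 2)) = 1
(3) = gcd((q - 2)*(q + 1), (q - 2)*(q + 1)) = q^2 - q - 2
(4) = v - 8
(5) = gcd((-5*k + w)*(-2*k + w), w*(k + w)) = 1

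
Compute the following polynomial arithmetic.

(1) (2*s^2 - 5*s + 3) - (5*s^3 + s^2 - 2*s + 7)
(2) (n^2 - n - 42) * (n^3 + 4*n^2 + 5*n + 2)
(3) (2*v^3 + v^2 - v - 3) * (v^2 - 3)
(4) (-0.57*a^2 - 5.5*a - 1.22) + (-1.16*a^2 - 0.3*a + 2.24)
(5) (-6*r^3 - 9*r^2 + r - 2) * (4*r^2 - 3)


(1) = -5*s^3 + s^2 - 3*s - 4
(2) = n^5 + 3*n^4 - 41*n^3 - 171*n^2 - 212*n - 84
(3) = 2*v^5 + v^4 - 7*v^3 - 6*v^2 + 3*v + 9
(4) = -1.73*a^2 - 5.8*a + 1.02
(5) = -24*r^5 - 36*r^4 + 22*r^3 + 19*r^2 - 3*r + 6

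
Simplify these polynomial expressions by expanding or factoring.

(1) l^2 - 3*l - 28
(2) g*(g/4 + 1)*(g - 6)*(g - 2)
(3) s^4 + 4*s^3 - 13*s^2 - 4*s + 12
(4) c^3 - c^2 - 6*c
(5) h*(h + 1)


(1) = (l - 7)*(l + 4)
(2) = g^4/4 - g^3 - 5*g^2 + 12*g
(3) = (s - 2)*(s - 1)*(s + 1)*(s + 6)
(4) = c*(c - 3)*(c + 2)
(5) = h^2 + h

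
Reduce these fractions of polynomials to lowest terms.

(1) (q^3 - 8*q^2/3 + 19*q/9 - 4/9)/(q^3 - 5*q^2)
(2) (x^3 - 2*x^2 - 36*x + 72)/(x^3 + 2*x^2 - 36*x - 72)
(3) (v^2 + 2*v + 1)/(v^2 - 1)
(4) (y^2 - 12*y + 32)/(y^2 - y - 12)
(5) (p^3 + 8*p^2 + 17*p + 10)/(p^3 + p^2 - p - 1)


(1) = (9*q^3 - 24*q^2 + 19*q - 4)/(9*q^3 - 45*q^2)
(2) = (x - 2)/(x + 2)
(3) = (v + 1)/(v - 1)
(4) = (y - 8)/(y + 3)
(5) = (p^2 + 7*p + 10)/(p^2 - 1)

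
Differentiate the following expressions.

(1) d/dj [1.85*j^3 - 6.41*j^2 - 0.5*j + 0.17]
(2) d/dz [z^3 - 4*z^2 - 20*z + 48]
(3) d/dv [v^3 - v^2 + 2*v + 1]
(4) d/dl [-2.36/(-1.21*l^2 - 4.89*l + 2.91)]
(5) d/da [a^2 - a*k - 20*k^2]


(1) = 5.55*j^2 - 12.82*j - 0.5
(2) = 3*z^2 - 8*z - 20
(3) = 3*v^2 - 2*v + 2
(4) = (-5.7112*l - 11.5404)/(1.21*l^2 + 4.89*l - 2.91)^2
(5) = 2*a - k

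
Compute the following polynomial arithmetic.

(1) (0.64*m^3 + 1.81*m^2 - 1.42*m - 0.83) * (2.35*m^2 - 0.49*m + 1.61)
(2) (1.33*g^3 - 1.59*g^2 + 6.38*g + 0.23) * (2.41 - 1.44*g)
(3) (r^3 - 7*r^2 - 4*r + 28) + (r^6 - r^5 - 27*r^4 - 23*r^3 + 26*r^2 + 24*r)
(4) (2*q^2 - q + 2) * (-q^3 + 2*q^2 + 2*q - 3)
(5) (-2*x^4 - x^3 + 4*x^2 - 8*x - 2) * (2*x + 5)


(1) = 1.504*m^5 + 3.9399*m^4 - 3.1935*m^3 + 1.6594*m^2 - 1.8795*m - 1.3363
(2) = -1.9152*g^4 + 5.4949*g^3 - 13.0191*g^2 + 15.0446*g + 0.5543
(3) = r^6 - r^5 - 27*r^4 - 22*r^3 + 19*r^2 + 20*r + 28
(4) = -2*q^5 + 5*q^4 - 4*q^2 + 7*q - 6
(5) = -4*x^5 - 12*x^4 + 3*x^3 + 4*x^2 - 44*x - 10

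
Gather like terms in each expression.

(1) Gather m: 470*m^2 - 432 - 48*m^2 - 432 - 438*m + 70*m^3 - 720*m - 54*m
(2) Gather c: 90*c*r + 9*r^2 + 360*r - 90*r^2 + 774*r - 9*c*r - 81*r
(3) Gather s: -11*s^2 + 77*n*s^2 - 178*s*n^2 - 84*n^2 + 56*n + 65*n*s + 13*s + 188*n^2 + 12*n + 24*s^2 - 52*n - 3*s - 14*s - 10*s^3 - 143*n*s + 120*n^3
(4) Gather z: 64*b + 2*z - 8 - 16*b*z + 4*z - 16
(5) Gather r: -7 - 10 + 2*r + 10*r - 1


(1) = 70*m^3 + 422*m^2 - 1212*m - 864
(2) = 81*c*r - 81*r^2 + 1053*r
(3) = 120*n^3 + 104*n^2 + 16*n - 10*s^3 + s^2*(77*n + 13) + s*(-178*n^2 - 78*n - 4)
(4) = 64*b + z*(6 - 16*b) - 24
(5) = 12*r - 18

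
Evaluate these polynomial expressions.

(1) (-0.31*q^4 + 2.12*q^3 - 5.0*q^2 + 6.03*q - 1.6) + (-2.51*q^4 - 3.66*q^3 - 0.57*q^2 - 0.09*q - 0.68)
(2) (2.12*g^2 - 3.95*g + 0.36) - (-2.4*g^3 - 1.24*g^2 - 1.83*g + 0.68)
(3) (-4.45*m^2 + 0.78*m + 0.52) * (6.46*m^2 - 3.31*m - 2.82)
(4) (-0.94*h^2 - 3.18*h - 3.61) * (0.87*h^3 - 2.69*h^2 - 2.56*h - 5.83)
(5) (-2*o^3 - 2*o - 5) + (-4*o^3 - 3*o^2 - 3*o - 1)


(1) = -2.82*q^4 - 1.54*q^3 - 5.57*q^2 + 5.94*q - 2.28
(2) = 2.4*g^3 + 3.36*g^2 - 2.12*g - 0.32
(3) = -28.747*m^4 + 19.7683*m^3 + 13.3264*m^2 - 3.9208*m - 1.4664
(4) = -0.8178*h^5 - 0.238*h^4 + 7.8199*h^3 + 23.3319*h^2 + 27.781*h + 21.0463
(5) = -6*o^3 - 3*o^2 - 5*o - 6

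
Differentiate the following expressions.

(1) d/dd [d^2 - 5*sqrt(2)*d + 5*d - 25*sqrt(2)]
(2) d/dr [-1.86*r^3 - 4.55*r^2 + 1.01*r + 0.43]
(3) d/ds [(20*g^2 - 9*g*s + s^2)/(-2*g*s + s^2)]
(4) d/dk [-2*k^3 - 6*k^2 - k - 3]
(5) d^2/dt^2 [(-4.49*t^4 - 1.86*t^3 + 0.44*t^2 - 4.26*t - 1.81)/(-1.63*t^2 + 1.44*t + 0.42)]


(1) = 2*d - 5*sqrt(2) + 5
(2) = -5.58*r^2 - 9.1*r + 1.01
(3) = g*(40*g^2 - 40*g*s + 7*s^2)/(s^2*(4*g^2 - 4*g*s + s^2))
(4) = -6*k^2 - 12*k - 1
(5) = (23.858962*t^6 - 63.233568*t^5 + 37.41966*t^4 + 74.280588*t^3 + 43.30059*t^2 - 6.023592*t + 4.676556)/(4.330747*t^6 - 11.477808*t^5 + 6.79221*t^4 + 2.92896*t^3 - 1.75014*t^2 - 0.762048*t - 0.074088)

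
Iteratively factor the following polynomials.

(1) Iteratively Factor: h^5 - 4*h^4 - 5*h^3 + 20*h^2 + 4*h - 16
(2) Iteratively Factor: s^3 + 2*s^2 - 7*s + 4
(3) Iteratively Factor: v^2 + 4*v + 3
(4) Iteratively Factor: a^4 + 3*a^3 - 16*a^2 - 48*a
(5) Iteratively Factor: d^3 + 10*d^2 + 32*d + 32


(1) = (h - 2)*(h^4 - 2*h^3 - 9*h^2 + 2*h + 8) = (h - 2)*(h + 2)*(h^3 - 4*h^2 - h + 4) = (h - 2)*(h - 1)*(h + 2)*(h^2 - 3*h - 4) = (h - 4)*(h - 2)*(h - 1)*(h + 2)*(h + 1)
(2) = (s - 1)*(s^2 + 3*s - 4) = (s - 1)*(s + 4)*(s - 1)
(3) = (v + 3)*(v + 1)
(4) = (a + 4)*(a^3 - a^2 - 12*a) = (a - 4)*(a + 4)*(a^2 + 3*a) = (a - 4)*(a + 3)*(a + 4)*(a)
(5) = (d + 2)*(d^2 + 8*d + 16) = (d + 2)*(d + 4)*(d + 4)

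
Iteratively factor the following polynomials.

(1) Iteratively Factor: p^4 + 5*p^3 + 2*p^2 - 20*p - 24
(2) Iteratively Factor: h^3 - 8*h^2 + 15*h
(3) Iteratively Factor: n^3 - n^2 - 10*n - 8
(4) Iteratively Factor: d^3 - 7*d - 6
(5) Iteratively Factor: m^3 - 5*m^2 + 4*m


(1) = (p - 2)*(p^3 + 7*p^2 + 16*p + 12) = (p - 2)*(p + 2)*(p^2 + 5*p + 6) = (p - 2)*(p + 2)*(p + 3)*(p + 2)
(2) = (h - 5)*(h^2 - 3*h) = (h - 5)*(h - 3)*(h)
(3) = (n - 4)*(n^2 + 3*n + 2) = (n - 4)*(n + 2)*(n + 1)
(4) = (d + 1)*(d^2 - d - 6) = (d + 1)*(d + 2)*(d - 3)
(5) = (m - 1)*(m^2 - 4*m) = (m - 4)*(m - 1)*(m)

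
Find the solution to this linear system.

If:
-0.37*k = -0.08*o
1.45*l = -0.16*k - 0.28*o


Then:
k = 0.216216216216216*o
l = -0.216961789375582*o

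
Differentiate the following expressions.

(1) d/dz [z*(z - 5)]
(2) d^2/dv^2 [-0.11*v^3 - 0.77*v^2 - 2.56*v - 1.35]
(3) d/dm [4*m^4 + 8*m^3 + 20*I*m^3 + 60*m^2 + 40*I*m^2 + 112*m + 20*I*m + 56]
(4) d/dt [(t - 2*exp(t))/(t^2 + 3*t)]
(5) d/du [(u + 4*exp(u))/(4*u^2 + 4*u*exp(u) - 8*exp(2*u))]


(1) = 2*z - 5
(2) = -0.66*v - 1.54
(3) = 16*m^3 + m^2*(24 + 60*I) + m*(120 + 80*I) + 112 + 20*I
(4) = (t*(1 - 2*exp(t))*(t + 3) - (t - 2*exp(t))*(2*t + 3))/(t^2*(t + 3)^2)
(5) = (-(u + 4*exp(u))*(u*exp(u) + 2*u - 4*exp(2*u) + exp(u)) + (4*exp(u) + 1)*(u^2 + u*exp(u) - 2*exp(2*u)))/(4*(u^2 + u*exp(u) - 2*exp(2*u))^2)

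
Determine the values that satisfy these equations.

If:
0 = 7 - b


Then:
b = 7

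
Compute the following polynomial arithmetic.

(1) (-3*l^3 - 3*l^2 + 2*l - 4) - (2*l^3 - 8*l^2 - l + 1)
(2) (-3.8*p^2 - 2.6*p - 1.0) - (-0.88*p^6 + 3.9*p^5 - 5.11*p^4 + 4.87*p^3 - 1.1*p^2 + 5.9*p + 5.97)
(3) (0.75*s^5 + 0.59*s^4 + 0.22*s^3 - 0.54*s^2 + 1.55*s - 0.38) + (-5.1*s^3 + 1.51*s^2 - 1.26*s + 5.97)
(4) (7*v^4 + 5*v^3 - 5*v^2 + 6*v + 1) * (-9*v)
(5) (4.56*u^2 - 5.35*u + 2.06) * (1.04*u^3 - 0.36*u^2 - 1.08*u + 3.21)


(1) = -5*l^3 + 5*l^2 + 3*l - 5
(2) = 0.88*p^6 - 3.9*p^5 + 5.11*p^4 - 4.87*p^3 - 2.7*p^2 - 8.5*p - 6.97
(3) = 0.75*s^5 + 0.59*s^4 - 4.88*s^3 + 0.97*s^2 + 0.29*s + 5.59
(4) = -63*v^5 - 45*v^4 + 45*v^3 - 54*v^2 - 9*v
(5) = 4.7424*u^5 - 7.2056*u^4 - 0.8564*u^3 + 19.674*u^2 - 19.3983*u + 6.6126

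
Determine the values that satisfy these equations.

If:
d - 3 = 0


Then:
d = 3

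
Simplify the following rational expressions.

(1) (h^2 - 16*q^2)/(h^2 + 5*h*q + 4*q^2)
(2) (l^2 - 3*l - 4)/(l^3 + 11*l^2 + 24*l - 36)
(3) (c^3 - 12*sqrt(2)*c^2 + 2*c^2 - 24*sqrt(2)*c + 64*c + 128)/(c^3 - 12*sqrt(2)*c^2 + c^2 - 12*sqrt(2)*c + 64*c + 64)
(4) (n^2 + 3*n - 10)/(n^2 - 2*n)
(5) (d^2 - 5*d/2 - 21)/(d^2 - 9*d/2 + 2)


(1) = (h - 4*q)/(h + q)
(2) = (l^2 - 3*l - 4)/(l^3 + 11*l^2 + 24*l - 36)
(3) = (c + 2)/(c + 1)
(4) = (n + 5)/n
(5) = (2*d^2 - 5*d - 42)/(2*d^2 - 9*d + 4)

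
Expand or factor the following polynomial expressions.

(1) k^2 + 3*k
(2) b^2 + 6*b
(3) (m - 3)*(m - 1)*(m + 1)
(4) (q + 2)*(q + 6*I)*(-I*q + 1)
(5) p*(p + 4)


(1) = k*(k + 3)
(2) = b*(b + 6)
(3) = m^3 - 3*m^2 - m + 3
(4) = -I*q^3 + 7*q^2 - 2*I*q^2 + 14*q + 6*I*q + 12*I
(5) = p^2 + 4*p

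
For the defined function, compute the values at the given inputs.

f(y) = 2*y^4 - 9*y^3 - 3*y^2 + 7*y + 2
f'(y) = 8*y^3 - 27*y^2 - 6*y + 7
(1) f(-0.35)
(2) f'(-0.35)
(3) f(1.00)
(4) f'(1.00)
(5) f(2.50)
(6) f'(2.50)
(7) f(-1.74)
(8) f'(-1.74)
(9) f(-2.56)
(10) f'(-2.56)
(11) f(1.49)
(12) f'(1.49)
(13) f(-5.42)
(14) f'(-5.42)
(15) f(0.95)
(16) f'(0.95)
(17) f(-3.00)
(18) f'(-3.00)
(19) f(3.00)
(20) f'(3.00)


(1) = -0.40
(2) = 5.45
(3) = -1.00
(4) = -18.00
(5) = -61.75
(6) = -51.75
(7) = 46.48
(8) = -106.45
(9) = 201.31
(10) = -288.80
(11) = -14.14
(12) = -35.42
(13) = 3034.86
(14) = -2027.40
(15) = -0.14
(16) = -16.21
(17) = 359.00
(18) = -434.00
(19) = -85.00
(20) = -38.00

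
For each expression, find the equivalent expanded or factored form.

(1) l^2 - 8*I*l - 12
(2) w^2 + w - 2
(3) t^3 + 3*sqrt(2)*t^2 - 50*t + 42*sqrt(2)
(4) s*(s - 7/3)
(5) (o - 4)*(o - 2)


(1) = (l - 6*I)*(l - 2*I)
(2) = (w - 1)*(w + 2)
(3) = (t - 3*sqrt(2))*(t - sqrt(2))*(t + 7*sqrt(2))
(4) = s^2 - 7*s/3
(5) = o^2 - 6*o + 8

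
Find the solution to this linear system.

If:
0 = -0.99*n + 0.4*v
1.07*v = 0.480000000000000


Then:
n = 0.18
v = 0.45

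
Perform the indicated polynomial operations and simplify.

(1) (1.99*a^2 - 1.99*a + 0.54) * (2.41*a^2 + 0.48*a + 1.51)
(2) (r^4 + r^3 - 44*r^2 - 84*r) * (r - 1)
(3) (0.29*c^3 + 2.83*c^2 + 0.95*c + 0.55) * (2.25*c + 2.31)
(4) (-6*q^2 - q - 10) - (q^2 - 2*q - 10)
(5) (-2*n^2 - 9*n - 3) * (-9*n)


(1) = 4.7959*a^4 - 3.8407*a^3 + 3.3511*a^2 - 2.7457*a + 0.8154
(2) = r^5 - 45*r^3 - 40*r^2 + 84*r
(3) = 0.6525*c^4 + 7.0374*c^3 + 8.6748*c^2 + 3.432*c + 1.2705
(4) = -7*q^2 + q
(5) = 18*n^3 + 81*n^2 + 27*n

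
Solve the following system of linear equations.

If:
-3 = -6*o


Then:
o = 1/2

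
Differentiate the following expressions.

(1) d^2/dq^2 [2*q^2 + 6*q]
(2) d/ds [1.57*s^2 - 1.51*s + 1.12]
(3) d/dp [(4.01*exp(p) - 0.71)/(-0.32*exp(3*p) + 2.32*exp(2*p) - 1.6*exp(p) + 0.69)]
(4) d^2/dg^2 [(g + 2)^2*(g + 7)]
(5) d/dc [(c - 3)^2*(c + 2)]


(1) = 4
(2) = 3.14*s - 1.51
(3) = (2.5664*exp(3*p) - 9.9848*exp(2*p) + 3.2944*exp(p) + 1.6309)*exp(p)/(0.1024*exp(6*p) - 1.4848*exp(5*p) + 6.4064*exp(4*p) - 7.8656*exp(3*p) + 5.7616*exp(2*p) - 2.208*exp(p) + 0.4761)
(4) = 6*g + 22
(5) = (c - 3)*(3*c + 1)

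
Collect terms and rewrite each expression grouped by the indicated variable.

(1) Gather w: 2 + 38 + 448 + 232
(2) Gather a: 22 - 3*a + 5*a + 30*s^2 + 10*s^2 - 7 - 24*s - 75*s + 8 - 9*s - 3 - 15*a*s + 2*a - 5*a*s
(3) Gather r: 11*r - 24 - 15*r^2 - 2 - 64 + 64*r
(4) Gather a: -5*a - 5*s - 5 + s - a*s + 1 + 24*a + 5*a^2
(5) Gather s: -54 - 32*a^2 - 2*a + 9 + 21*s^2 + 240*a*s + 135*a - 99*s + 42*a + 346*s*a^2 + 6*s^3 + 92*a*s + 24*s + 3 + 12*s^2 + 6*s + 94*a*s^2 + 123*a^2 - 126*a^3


(1) = 720
(2) = a*(4 - 20*s) + 40*s^2 - 108*s + 20
(3) = -15*r^2 + 75*r - 90
(4) = 5*a^2 + a*(19 - s) - 4*s - 4
(5) = -126*a^3 + 91*a^2 + 175*a + 6*s^3 + s^2*(94*a + 33) + s*(346*a^2 + 332*a - 69) - 42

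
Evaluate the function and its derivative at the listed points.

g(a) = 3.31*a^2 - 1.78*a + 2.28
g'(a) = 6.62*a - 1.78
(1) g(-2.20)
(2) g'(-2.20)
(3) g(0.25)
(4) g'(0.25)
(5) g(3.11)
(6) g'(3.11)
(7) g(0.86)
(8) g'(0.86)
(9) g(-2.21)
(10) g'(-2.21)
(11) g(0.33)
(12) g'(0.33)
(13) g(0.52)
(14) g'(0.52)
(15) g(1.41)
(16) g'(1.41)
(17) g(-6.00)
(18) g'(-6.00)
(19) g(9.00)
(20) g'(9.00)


(1) = 22.22
(2) = -16.34
(3) = 2.04
(4) = -0.12
(5) = 28.76
(6) = 18.81
(7) = 3.20
(8) = 3.91
(9) = 22.38
(10) = -16.41
(11) = 2.05
(12) = 0.40
(13) = 2.25
(14) = 1.66
(15) = 6.35
(16) = 7.55
(17) = 132.12
(18) = -41.50
(19) = 254.37
(20) = 57.80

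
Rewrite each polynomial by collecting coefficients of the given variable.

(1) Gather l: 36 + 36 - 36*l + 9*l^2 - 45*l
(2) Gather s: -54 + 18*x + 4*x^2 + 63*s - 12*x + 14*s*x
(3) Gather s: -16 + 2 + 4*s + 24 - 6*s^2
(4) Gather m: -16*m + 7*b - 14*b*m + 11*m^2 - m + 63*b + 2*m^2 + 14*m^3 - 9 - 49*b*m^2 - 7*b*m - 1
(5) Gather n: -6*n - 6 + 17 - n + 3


(1) = 9*l^2 - 81*l + 72
(2) = s*(14*x + 63) + 4*x^2 + 6*x - 54
(3) = -6*s^2 + 4*s + 10
(4) = 70*b + 14*m^3 + m^2*(13 - 49*b) + m*(-21*b - 17) - 10
(5) = 14 - 7*n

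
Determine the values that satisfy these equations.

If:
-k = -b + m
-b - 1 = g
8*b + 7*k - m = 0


Then:
b = 8*m/15
g = -8*m/15 - 1
k = -7*m/15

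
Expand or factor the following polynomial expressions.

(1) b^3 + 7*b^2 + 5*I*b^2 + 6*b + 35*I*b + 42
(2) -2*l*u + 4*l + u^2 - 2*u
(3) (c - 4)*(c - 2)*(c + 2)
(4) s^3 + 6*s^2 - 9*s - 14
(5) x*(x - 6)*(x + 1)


(1) = (b + 7)*(b - I)*(b + 6*I)
(2) = (-2*l + u)*(u - 2)
(3) = c^3 - 4*c^2 - 4*c + 16
(4) = (s - 2)*(s + 1)*(s + 7)
(5) = x^3 - 5*x^2 - 6*x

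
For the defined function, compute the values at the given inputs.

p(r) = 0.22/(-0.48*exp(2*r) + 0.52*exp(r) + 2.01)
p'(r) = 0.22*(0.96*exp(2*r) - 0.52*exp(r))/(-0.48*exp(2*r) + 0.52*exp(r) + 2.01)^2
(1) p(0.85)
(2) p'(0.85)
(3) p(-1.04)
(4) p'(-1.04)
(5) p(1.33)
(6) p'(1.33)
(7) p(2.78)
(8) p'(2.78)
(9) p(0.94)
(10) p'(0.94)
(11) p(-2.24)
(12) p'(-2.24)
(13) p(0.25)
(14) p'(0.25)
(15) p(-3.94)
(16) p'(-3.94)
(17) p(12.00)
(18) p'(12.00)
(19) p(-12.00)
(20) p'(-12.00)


(1) = 0.37
(2) = 2.48
(3) = 0.10
(4) = -0.00
(5) = -0.08
(6) = 0.31
(7) = -0.00
(8) = 0.00
(9) = 1.13
(10) = 28.55
(11) = 0.11
(12) = -0.00
(13) = 0.12
(14) = 0.06
(15) = 0.11
(16) = -0.00
(17) = -0.00
(18) = 0.00
(19) = 0.11
(20) = -0.00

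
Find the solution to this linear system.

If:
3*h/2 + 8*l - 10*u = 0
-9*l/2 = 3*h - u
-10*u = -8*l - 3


Then:
h = 2
l = -57/37
u = -69/74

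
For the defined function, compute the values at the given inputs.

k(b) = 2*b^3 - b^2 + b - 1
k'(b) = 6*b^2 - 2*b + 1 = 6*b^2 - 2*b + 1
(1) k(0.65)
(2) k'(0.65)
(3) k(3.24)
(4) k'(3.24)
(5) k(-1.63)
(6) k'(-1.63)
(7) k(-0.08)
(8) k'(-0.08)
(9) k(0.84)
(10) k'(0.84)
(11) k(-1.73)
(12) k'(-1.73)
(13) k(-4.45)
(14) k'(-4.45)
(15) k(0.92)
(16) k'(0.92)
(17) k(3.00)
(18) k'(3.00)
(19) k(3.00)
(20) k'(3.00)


(1) = -0.22
(2) = 2.24
(3) = 59.77
(4) = 57.51
(5) = -13.95
(6) = 20.20
(7) = -1.09
(8) = 1.20
(9) = 0.32
(10) = 3.55
(11) = -16.08
(12) = 22.42
(13) = -201.49
(14) = 128.72
(15) = 0.63
(16) = 4.24
(17) = 47.00
(18) = 49.00
(19) = 47.00
(20) = 49.00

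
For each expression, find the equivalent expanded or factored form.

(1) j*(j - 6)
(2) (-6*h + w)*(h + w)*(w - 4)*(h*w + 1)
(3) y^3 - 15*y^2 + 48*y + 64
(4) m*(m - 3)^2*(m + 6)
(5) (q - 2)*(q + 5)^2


(1) = j^2 - 6*j
(2) = -6*h^3*w^2 + 24*h^3*w - 5*h^2*w^3 + 20*h^2*w^2 - 6*h^2*w + 24*h^2 + h*w^4 - 4*h*w^3 - 5*h*w^2 + 20*h*w + w^3 - 4*w^2
(3) = (y - 8)^2*(y + 1)
(4) = m^4 - 27*m^2 + 54*m
(5) = q^3 + 8*q^2 + 5*q - 50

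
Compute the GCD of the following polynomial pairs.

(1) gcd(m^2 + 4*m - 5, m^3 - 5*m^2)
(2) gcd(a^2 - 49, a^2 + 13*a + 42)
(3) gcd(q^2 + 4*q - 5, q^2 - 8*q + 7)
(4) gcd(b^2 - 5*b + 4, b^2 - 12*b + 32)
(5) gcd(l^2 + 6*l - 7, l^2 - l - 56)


(1) = gcd((m - 1)*(m + 5), m^2*(m - 5)) = 1
(2) = gcd((a - 7)*(a + 7), (a + 6)*(a + 7)) = a + 7
(3) = gcd((q - 1)*(q + 5), (q - 7)*(q - 1)) = q - 1
(4) = b - 4
(5) = gcd((l - 1)*(l + 7), (l - 8)*(l + 7)) = l + 7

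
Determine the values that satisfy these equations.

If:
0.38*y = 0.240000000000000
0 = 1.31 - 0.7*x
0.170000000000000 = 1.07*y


Then:
No Solution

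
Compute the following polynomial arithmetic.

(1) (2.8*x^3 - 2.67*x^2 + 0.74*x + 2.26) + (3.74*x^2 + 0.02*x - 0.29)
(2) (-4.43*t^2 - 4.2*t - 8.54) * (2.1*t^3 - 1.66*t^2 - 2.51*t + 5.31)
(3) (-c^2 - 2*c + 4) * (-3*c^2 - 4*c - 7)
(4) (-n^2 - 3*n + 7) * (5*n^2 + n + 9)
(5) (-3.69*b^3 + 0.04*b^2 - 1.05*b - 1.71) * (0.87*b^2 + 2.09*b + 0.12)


(1) = 2.8*x^3 + 1.07*x^2 + 0.76*x + 1.97
(2) = -9.303*t^5 - 1.4662*t^4 + 0.1573*t^3 + 1.1951*t^2 - 0.8666*t - 45.3474
(3) = 3*c^4 + 10*c^3 + 3*c^2 - 2*c - 28
(4) = -5*n^4 - 16*n^3 + 23*n^2 - 20*n + 63
(5) = -3.2103*b^5 - 7.6773*b^4 - 1.2727*b^3 - 3.6774*b^2 - 3.6999*b - 0.2052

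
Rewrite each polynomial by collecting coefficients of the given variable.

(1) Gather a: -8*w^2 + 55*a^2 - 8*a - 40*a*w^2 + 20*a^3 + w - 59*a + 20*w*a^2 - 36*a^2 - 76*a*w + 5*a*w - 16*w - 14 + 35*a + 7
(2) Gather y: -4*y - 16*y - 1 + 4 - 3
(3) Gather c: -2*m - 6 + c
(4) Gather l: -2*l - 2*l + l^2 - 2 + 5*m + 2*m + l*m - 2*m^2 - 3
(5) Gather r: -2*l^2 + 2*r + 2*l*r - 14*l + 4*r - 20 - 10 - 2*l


(1) = 20*a^3 + a^2*(20*w + 19) + a*(-40*w^2 - 71*w - 32) - 8*w^2 - 15*w - 7
(2) = -20*y
(3) = c - 2*m - 6
(4) = l^2 + l*(m - 4) - 2*m^2 + 7*m - 5
(5) = -2*l^2 - 16*l + r*(2*l + 6) - 30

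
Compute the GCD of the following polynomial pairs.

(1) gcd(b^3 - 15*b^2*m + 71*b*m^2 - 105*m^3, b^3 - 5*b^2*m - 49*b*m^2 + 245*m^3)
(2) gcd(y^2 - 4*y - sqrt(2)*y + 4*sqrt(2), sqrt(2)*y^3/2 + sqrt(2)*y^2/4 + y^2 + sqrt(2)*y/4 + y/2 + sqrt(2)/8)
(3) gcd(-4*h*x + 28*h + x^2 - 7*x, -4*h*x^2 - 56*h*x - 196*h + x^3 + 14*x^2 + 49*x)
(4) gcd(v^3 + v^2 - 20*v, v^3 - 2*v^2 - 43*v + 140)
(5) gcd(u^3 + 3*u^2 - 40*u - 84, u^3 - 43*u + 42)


(1) = gcd((b - 7*m)*(b - 5*m)*(b - 3*m), (b - 7*m)*(b - 5*m)*(b + 7*m)) = b^2 - 12*b*m + 35*m^2
(2) = gcd((y - 4)*(y - sqrt(2)), (y + 1/2)*(y + sqrt(2)/2)*(sqrt(2)*y/2 + 1/2)) = 1
(3) = gcd((-4*h + x)*(x - 7), (-4*h + x)*(x + 7)^2) = -4*h + x
(4) = gcd(v*(v - 4)*(v + 5), (v - 5)*(v - 4)*(v + 7)) = v - 4
(5) = u^2 + u - 42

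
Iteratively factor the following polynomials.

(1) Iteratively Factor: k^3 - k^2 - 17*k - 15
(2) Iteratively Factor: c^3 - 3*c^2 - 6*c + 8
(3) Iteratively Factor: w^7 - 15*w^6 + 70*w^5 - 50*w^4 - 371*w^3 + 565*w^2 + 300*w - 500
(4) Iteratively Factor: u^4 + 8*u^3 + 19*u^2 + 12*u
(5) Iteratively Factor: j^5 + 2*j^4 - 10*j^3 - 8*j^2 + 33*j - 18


(1) = (k + 3)*(k^2 - 4*k - 5) = (k - 5)*(k + 3)*(k + 1)
(2) = (c - 4)*(c^2 + c - 2) = (c - 4)*(c - 1)*(c + 2)
(3) = (w + 2)*(w^6 - 17*w^5 + 104*w^4 - 258*w^3 + 145*w^2 + 275*w - 250) = (w - 2)*(w + 2)*(w^5 - 15*w^4 + 74*w^3 - 110*w^2 - 75*w + 125) = (w - 2)*(w + 1)*(w + 2)*(w^4 - 16*w^3 + 90*w^2 - 200*w + 125) = (w - 5)*(w - 2)*(w + 1)*(w + 2)*(w^3 - 11*w^2 + 35*w - 25) = (w - 5)*(w - 2)*(w - 1)*(w + 1)*(w + 2)*(w^2 - 10*w + 25) = (w - 5)^2*(w - 2)*(w - 1)*(w + 1)*(w + 2)*(w - 5)
(4) = (u + 3)*(u^3 + 5*u^2 + 4*u) = (u + 3)*(u + 4)*(u^2 + u) = (u + 1)*(u + 3)*(u + 4)*(u)
(5) = (j - 1)*(j^4 + 3*j^3 - 7*j^2 - 15*j + 18) = (j - 2)*(j - 1)*(j^3 + 5*j^2 + 3*j - 9) = (j - 2)*(j - 1)*(j + 3)*(j^2 + 2*j - 3) = (j - 2)*(j - 1)*(j + 3)^2*(j - 1)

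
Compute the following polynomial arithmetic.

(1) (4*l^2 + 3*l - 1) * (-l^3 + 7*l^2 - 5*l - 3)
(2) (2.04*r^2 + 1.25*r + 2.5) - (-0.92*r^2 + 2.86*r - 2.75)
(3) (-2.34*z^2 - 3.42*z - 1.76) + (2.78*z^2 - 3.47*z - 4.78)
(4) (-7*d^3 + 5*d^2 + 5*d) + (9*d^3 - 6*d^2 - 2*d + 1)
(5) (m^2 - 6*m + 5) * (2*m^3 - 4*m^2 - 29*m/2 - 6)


(1) = -4*l^5 + 25*l^4 + 2*l^3 - 34*l^2 - 4*l + 3
(2) = 2.96*r^2 - 1.61*r + 5.25
(3) = 0.44*z^2 - 6.89*z - 6.54
(4) = 2*d^3 - d^2 + 3*d + 1
(5) = 2*m^5 - 16*m^4 + 39*m^3/2 + 61*m^2 - 73*m/2 - 30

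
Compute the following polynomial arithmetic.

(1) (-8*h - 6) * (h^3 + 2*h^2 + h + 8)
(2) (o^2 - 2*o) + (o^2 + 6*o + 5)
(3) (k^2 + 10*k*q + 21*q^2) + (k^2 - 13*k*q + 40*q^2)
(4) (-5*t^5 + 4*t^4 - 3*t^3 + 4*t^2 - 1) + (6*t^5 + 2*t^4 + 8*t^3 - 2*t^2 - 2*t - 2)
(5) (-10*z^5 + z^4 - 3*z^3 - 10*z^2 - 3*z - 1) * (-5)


(1) = -8*h^4 - 22*h^3 - 20*h^2 - 70*h - 48
(2) = 2*o^2 + 4*o + 5
(3) = 2*k^2 - 3*k*q + 61*q^2
(4) = t^5 + 6*t^4 + 5*t^3 + 2*t^2 - 2*t - 3
(5) = 50*z^5 - 5*z^4 + 15*z^3 + 50*z^2 + 15*z + 5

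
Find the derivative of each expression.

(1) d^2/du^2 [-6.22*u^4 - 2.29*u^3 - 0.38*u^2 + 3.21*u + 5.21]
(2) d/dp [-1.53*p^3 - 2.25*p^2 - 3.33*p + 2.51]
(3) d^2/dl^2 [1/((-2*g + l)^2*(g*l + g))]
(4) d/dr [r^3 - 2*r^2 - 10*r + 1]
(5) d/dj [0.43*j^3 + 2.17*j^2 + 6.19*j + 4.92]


(1) = -74.64*u^2 - 13.74*u - 0.76
(2) = -4.59*p^2 - 4.5*p - 3.33
(3) = 2*((2*g - l)^2 - 2*(2*g - l)*(l + 1) + 3*(l + 1)^2)/(g*(2*g - l)^4*(l + 1)^3)
(4) = 3*r^2 - 4*r - 10
(5) = 1.29*j^2 + 4.34*j + 6.19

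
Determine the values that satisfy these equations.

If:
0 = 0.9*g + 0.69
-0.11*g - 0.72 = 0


Then:
No Solution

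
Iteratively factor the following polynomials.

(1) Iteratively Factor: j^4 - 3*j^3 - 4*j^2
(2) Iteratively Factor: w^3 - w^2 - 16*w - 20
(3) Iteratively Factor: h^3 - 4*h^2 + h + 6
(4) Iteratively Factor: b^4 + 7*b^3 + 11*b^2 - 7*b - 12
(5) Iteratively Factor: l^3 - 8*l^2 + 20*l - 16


(1) = (j - 4)*(j^3 + j^2) = j*(j - 4)*(j^2 + j) = j^2*(j - 4)*(j + 1)
(2) = (w + 2)*(w^2 - 3*w - 10) = (w - 5)*(w + 2)*(w + 2)
(3) = (h - 2)*(h^2 - 2*h - 3) = (h - 2)*(h + 1)*(h - 3)
(4) = (b + 4)*(b^3 + 3*b^2 - b - 3) = (b + 1)*(b + 4)*(b^2 + 2*b - 3) = (b + 1)*(b + 3)*(b + 4)*(b - 1)
(5) = (l - 4)*(l^2 - 4*l + 4) = (l - 4)*(l - 2)*(l - 2)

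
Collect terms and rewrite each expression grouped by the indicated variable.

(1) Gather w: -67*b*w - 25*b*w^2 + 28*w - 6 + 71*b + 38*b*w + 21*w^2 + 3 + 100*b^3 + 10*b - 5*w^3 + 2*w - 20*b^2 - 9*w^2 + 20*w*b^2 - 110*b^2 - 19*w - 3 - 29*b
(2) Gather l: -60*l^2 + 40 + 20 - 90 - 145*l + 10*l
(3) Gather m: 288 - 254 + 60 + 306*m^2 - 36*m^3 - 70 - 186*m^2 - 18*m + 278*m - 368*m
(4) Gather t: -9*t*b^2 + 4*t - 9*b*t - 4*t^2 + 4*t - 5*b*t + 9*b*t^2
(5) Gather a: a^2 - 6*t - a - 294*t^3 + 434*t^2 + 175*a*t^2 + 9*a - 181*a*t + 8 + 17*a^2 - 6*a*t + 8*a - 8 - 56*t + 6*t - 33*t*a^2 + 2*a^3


(1) = 100*b^3 - 130*b^2 + 52*b - 5*w^3 + w^2*(12 - 25*b) + w*(20*b^2 - 29*b + 11) - 6
(2) = -60*l^2 - 135*l - 30
(3) = -36*m^3 + 120*m^2 - 108*m + 24
(4) = t^2*(9*b - 4) + t*(-9*b^2 - 14*b + 8)
(5) = 2*a^3 + a^2*(18 - 33*t) + a*(175*t^2 - 187*t + 16) - 294*t^3 + 434*t^2 - 56*t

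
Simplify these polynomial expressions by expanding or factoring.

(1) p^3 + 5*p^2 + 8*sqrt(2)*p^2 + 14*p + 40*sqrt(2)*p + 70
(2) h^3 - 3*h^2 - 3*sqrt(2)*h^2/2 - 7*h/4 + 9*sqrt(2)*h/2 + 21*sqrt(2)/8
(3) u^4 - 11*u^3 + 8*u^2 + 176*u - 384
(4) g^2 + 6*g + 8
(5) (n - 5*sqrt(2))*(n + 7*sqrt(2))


(1) = (p + 5)*(p + sqrt(2))*(p + 7*sqrt(2))
(2) = (h - 7/2)*(h + 1/2)*(h - 3*sqrt(2)/2)
(3) = (u - 8)*(u - 4)*(u - 3)*(u + 4)
(4) = (g + 2)*(g + 4)
(5) = n^2 + 2*sqrt(2)*n - 70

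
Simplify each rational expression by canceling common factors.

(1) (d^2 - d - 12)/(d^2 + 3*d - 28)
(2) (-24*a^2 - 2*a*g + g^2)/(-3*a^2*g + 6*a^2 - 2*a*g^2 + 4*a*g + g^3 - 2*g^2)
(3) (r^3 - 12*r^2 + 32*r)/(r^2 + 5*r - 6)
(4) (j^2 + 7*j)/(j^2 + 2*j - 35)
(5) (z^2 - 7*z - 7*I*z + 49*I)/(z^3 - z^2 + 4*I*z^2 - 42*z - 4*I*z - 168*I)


(1) = (d + 3)/(d + 7)
(2) = (24*a^2 + 2*a*g - g^2)/(3*a^2*g - 6*a^2 + 2*a*g^2 - 4*a*g - g^3 + 2*g^2)
(3) = (r^3 - 12*r^2 + 32*r)/(r^2 + 5*r - 6)
(4) = j/(j - 5)
(5) = (z - 7*I)/(z^2 + z*(6 + 4*I) + 24*I)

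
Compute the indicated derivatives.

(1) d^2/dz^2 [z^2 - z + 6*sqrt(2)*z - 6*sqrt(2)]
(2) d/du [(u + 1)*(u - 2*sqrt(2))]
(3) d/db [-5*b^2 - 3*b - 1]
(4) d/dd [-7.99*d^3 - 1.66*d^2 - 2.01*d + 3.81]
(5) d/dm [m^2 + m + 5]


(1) = 2
(2) = 2*u - 2*sqrt(2) + 1
(3) = -10*b - 3
(4) = -23.97*d^2 - 3.32*d - 2.01
(5) = 2*m + 1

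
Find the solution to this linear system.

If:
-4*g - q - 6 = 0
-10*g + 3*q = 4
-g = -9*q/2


Then:
No Solution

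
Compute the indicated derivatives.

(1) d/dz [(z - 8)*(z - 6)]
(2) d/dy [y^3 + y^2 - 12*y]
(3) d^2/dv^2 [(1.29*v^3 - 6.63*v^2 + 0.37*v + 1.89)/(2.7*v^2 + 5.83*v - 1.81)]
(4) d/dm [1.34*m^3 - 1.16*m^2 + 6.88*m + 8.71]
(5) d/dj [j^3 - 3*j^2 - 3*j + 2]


(1) = 2*z - 14
(2) = 3*y^2 + 2*y - 12
(3) = (314.420082*v^3 - 193.411062*v^2 + 214.709094*v + 111.318518)/(19.683*v^6 + 127.5021*v^5 + 235.72539*v^4 + 27.208027*v^3 - 158.023317*v^2 + 57.298989*v - 5.929741)
(4) = 4.02*m^2 - 2.32*m + 6.88
(5) = 3*j^2 - 6*j - 3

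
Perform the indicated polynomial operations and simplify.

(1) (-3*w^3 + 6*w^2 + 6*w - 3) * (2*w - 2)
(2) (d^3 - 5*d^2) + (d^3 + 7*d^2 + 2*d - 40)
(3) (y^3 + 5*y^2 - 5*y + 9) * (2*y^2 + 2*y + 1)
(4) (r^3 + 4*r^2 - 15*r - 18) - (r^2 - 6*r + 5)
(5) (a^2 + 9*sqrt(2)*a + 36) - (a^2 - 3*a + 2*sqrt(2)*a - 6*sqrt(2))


(1) = -6*w^4 + 18*w^3 - 18*w + 6
(2) = 2*d^3 + 2*d^2 + 2*d - 40
(3) = 2*y^5 + 12*y^4 + y^3 + 13*y^2 + 13*y + 9
(4) = r^3 + 3*r^2 - 9*r - 23
(5) = 3*a + 7*sqrt(2)*a + 6*sqrt(2) + 36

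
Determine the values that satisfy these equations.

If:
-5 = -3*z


Then:
z = 5/3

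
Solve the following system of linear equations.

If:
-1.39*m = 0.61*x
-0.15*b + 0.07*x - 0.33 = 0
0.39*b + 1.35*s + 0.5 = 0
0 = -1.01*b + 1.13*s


Then:
b = -0.31
m = -1.77
s = -0.28
x = 4.04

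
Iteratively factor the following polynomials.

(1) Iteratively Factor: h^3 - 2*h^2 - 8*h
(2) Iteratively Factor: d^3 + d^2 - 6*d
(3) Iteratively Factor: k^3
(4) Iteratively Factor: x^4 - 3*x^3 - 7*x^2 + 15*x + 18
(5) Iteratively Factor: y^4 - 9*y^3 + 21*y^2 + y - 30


(1) = (h + 2)*(h^2 - 4*h) = h*(h + 2)*(h - 4)
(2) = (d + 3)*(d^2 - 2*d) = d*(d + 3)*(d - 2)
(3) = (k)*(k^2) = k^2*(k)
(4) = (x + 2)*(x^3 - 5*x^2 + 3*x + 9) = (x - 3)*(x + 2)*(x^2 - 2*x - 3) = (x - 3)*(x + 1)*(x + 2)*(x - 3)
(5) = (y + 1)*(y^3 - 10*y^2 + 31*y - 30) = (y - 2)*(y + 1)*(y^2 - 8*y + 15) = (y - 5)*(y - 2)*(y + 1)*(y - 3)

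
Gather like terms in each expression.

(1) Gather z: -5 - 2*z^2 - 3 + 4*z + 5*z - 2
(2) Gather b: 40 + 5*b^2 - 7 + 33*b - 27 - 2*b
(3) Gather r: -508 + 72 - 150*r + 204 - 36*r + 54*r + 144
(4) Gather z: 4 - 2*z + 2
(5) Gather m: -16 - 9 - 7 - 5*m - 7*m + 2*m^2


(1) = -2*z^2 + 9*z - 10
(2) = 5*b^2 + 31*b + 6
(3) = -132*r - 88
(4) = 6 - 2*z
(5) = 2*m^2 - 12*m - 32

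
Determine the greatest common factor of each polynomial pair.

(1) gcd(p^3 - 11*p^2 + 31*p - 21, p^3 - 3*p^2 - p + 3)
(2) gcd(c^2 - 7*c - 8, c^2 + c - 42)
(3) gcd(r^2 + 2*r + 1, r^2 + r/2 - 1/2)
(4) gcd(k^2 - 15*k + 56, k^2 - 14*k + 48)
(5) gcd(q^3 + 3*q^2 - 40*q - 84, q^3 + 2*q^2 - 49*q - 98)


(1) = p^2 - 4*p + 3
(2) = 1
(3) = r + 1
(4) = gcd((k - 8)*(k - 7), (k - 8)*(k - 6)) = k - 8
(5) = q^2 + 9*q + 14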